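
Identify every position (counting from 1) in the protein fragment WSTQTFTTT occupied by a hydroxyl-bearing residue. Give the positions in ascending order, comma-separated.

2, 3, 5, 7, 8, 9

The –OH-bearing residues are Ser, Thr (aliphatic alcohols), and Tyr (phenol).
Matching residues: S2, T3, T5, T7, T8, T9.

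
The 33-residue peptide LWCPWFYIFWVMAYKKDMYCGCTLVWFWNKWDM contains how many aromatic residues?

12

Phenylalanine (F), tryptophan (W), and tyrosine (Y) have aromatic ring side chains.
Matching residues: W2, W5, F6, Y7, F9, W10, Y14, Y19, W26, F27, W28, W31.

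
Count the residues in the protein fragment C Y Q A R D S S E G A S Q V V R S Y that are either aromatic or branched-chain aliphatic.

Aromatic: F, W, Y. Branched-chain aliphatic: I, L, V.
Aromatic residues here: Y2, Y18 (2).
Branched-chain aliphatic residues here: V14, V15 (2).
The two groups share no amino acid, so total = 2 + 2 = 4.

4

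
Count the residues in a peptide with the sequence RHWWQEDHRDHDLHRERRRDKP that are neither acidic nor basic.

5

Acidic: D, E. Basic: K, R, H. All other residues are neither.
Matching residues: W3, W4, Q5, L13, P22.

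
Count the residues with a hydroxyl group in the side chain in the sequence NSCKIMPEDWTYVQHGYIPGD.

The –OH-bearing residues are Ser, Thr (aliphatic alcohols), and Tyr (phenol).
Matching residues: S2, T11, Y12, Y17.

4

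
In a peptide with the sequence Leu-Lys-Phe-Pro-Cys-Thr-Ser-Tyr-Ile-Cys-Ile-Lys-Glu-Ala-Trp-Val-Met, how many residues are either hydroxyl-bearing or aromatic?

Hydroxyl-bearing: S, T, Y. Aromatic: F, W, Y.
Hydroxyl-bearing residues here: Thr6, Ser7, Tyr8 (3).
Aromatic residues here: Phe3, Tyr8, Trp15 (3).
Y is in both groups, so the 1 Y residue must not be double-counted.
Total = 3 + 3 − 1 = 5.

5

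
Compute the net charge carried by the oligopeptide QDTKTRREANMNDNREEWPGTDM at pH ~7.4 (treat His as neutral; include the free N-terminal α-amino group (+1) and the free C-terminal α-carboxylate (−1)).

-2

At pH ~7.4 the Lys and Arg side chains are protonated (+1), the Asp and Glu side chains are deprotonated (−1), and with His taken as neutral all other side chains carry no charge.
Positive (K, R): K4, R6, R7, R15 → +4.
Negative (D, E): D2, E8, D13, E16, E17, D22 → −6.
The N-terminus (+1) and C-terminus (−1) cancel.
Net charge = (+4) + (−6) = −2.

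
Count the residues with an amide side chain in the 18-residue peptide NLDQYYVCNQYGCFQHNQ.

7

Only N (asparagine) and Q (glutamine) carry a side-chain carboxamide.
Matching residues: N1, Q4, N9, Q10, Q15, N17, Q18.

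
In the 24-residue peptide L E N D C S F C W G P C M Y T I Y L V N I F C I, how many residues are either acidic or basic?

2

Acidic: D, E. Basic: H, K, R.
Acidic residues here: E2, D4 (2).
Basic residues here: none (0).
The two groups share no amino acid, so total = 2 + 0 = 2.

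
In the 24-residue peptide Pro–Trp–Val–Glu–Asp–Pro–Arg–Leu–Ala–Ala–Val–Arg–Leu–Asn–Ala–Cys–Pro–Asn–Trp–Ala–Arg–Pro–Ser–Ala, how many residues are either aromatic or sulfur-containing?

Aromatic: F, W, Y. Sulfur-containing: C, M.
Aromatic residues here: Trp2, Trp19 (2).
Sulfur-containing residues here: Cys16 (1).
The two groups share no amino acid, so total = 2 + 1 = 3.

3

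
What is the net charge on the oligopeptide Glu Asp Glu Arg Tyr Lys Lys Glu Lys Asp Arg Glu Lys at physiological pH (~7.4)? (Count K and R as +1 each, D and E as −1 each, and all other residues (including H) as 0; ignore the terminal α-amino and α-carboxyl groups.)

Positive (K, R): Arg4, Lys6, Lys7, Lys9, Arg11, Lys13 → +6.
Negative (D, E): Glu1, Asp2, Glu3, Glu8, Asp10, Glu12 → −6.
Net charge = (+6) + (−6) = 0.

0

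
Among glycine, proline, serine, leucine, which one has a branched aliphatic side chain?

V, L, and I make up the branched-chain aliphatic group.
Of the listed options, only leucine belongs to this group.

leucine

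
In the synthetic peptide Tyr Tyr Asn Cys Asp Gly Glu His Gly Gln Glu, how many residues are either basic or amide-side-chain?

3

Basic: H, K, R. Amide-side-chain: N, Q.
Basic residues here: His8 (1).
Amide-side-chain residues here: Asn3, Gln10 (2).
The two groups share no amino acid, so total = 1 + 2 = 3.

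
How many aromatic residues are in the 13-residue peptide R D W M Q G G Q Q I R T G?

1

F, W, and Y each carry an aromatic ring on the side chain.
Matching residues: W3.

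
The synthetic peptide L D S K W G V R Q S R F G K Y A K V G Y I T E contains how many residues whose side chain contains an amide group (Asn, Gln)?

1

Matching residues: Q9.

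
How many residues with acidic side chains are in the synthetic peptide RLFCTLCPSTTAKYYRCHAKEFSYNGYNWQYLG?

1

Only D (aspartate) and E (glutamate) carry a side-chain carboxylic acid.
Matching residues: E21.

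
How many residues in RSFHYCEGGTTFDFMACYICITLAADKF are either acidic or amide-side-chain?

3

Acidic: D, E. Amide-side-chain: N, Q.
Acidic residues here: E7, D13, D26 (3).
Amide-side-chain residues here: none (0).
The two groups share no amino acid, so total = 3 + 0 = 3.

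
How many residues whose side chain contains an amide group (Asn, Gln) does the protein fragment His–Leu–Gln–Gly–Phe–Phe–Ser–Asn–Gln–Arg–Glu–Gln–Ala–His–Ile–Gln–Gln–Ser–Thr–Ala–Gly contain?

6

Matching residues: Gln3, Asn8, Gln9, Gln12, Gln16, Gln17.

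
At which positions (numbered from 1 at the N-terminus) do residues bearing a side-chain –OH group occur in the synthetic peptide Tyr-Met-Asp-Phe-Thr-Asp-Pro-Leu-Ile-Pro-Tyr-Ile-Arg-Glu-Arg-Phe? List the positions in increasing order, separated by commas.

S, T, and Y are the three residues with a side-chain hydroxyl.
Matching residues: Tyr1, Thr5, Tyr11.

1, 5, 11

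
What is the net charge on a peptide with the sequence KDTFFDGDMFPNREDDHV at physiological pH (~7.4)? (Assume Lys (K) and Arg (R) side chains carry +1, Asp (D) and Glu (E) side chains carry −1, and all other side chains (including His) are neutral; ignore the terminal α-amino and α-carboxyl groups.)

-4

Positive (K, R): K1, R13 → +2.
Negative (D, E): D2, D6, D8, E14, D15, D16 → −6.
Net charge = (+2) + (−6) = −4.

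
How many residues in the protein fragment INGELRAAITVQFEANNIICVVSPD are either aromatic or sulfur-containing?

2

Aromatic: F, W, Y. Sulfur-containing: C, M.
Aromatic residues here: F13 (1).
Sulfur-containing residues here: C20 (1).
The two groups share no amino acid, so total = 1 + 1 = 2.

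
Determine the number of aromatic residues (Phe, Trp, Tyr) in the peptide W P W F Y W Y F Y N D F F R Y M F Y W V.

14

Matching residues: W1, W3, F4, Y5, W6, Y7, F8, Y9, F12, F13, Y15, F17, Y18, W19.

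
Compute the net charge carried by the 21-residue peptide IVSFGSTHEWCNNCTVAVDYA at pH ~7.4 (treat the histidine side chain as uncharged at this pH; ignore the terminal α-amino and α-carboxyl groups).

Near pH 7.4, K and R contribute +1 each, D and E contribute −1 each, and every other side chain (His included, as stated) is uncharged.
Positive (K, R): none → +0.
Negative (D, E): E9, D19 → −2.
Net charge = (+0) + (−2) = −2.

-2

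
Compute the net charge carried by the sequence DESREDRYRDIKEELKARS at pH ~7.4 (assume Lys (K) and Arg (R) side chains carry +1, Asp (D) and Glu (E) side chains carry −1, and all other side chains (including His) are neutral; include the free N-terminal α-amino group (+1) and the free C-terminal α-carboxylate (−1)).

-1

Positive (K, R): R4, R7, R9, K12, K16, R18 → +6.
Negative (D, E): D1, E2, E5, D6, D10, E13, E14 → −7.
The N-terminus (+1) and C-terminus (−1) cancel.
Net charge = (+6) + (−7) = −1.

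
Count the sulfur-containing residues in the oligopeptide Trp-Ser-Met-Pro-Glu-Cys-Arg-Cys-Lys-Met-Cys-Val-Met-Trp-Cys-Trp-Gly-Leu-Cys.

Cysteine (C, thiol) and methionine (M, thioether) are the two sulfur-containing amino acids.
Matching residues: Met3, Cys6, Cys8, Met10, Cys11, Met13, Cys15, Cys19.

8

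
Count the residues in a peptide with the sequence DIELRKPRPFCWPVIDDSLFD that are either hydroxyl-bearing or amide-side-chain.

Hydroxyl-bearing: S, T, Y. Amide-side-chain: N, Q.
Hydroxyl-bearing residues here: S18 (1).
Amide-side-chain residues here: none (0).
The two groups share no amino acid, so total = 1 + 0 = 1.

1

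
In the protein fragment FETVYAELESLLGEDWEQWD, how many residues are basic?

0

Lysine (K), arginine (R), and histidine (H) have basic, nitrogen-containing side chains.
None of the 20 residues belong to this group.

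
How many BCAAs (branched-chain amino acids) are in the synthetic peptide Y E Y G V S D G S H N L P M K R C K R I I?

4

The BCAAs are Val, Leu, and Ile — aliphatic side chains with a branch point.
Matching residues: V5, L12, I20, I21.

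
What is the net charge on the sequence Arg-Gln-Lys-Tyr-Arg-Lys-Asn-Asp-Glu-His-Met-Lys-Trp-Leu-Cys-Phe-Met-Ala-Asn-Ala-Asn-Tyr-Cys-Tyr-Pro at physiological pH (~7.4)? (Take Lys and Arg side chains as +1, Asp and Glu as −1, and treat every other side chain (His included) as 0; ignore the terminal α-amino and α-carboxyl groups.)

Positive (K, R): Arg1, Lys3, Arg5, Lys6, Lys12 → +5.
Negative (D, E): Asp8, Glu9 → −2.
Net charge = (+5) + (−2) = +3.

+3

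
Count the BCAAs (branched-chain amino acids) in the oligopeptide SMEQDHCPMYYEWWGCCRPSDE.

Valine (V), leucine (L), and isoleucine (I) are the branched-chain amino acids.
None of the 22 residues belong to this group.

0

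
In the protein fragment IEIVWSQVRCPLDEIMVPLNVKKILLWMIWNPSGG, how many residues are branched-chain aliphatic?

13

V, L, and I make up the branched-chain aliphatic group.
Matching residues: I1, I3, V4, V8, L12, I15, V17, L19, V21, I24, L25, L26, I29.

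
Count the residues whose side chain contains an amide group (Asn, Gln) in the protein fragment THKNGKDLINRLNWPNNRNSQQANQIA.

10

Matching residues: N4, N10, N13, N16, N17, N19, Q21, Q22, N24, Q25.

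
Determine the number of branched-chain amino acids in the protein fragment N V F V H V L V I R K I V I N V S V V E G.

12

V, L, and I make up the branched-chain aliphatic group.
Matching residues: V2, V4, V6, L7, V8, I9, I12, V13, I14, V16, V18, V19.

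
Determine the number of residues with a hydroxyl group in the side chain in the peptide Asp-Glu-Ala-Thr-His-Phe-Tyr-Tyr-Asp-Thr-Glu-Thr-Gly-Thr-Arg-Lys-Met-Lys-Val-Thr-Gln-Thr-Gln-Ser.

9

S, T, and Y are the three residues with a side-chain hydroxyl.
Matching residues: Thr4, Tyr7, Tyr8, Thr10, Thr12, Thr14, Thr20, Thr22, Ser24.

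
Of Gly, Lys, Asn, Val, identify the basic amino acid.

Lysine (K), arginine (R), and histidine (H) have basic, nitrogen-containing side chains.
Of the listed options, only Lys belongs to this group.

Lys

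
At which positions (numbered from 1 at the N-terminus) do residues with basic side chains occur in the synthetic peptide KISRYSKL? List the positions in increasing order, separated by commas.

1, 4, 7

The basic amino acids are Lys (K), Arg (R), and His (H).
Matching residues: K1, R4, K7.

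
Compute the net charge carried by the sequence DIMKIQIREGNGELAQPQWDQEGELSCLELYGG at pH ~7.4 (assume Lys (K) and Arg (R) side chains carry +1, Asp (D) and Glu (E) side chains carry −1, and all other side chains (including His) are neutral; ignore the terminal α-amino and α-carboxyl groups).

Positive (K, R): K4, R8 → +2.
Negative (D, E): D1, E9, E13, D20, E22, E24, E29 → −7.
Net charge = (+2) + (−7) = −5.

-5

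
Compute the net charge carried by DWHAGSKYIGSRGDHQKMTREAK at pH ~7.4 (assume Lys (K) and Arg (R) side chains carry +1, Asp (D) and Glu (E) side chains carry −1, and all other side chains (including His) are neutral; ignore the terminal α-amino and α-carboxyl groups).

+2

Positive (K, R): K7, R12, K17, R20, K23 → +5.
Negative (D, E): D1, D14, E21 → −3.
Net charge = (+5) + (−3) = +2.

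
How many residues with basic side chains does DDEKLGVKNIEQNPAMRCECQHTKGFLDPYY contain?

The basic amino acids are Lys (K), Arg (R), and His (H).
Matching residues: K4, K8, R17, H22, K24.

5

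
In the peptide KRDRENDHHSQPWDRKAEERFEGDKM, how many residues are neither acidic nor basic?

9

Acidic: D, E. Basic: K, R, H. All other residues are neither.
Matching residues: N6, S10, Q11, P12, W13, A17, F21, G23, M26.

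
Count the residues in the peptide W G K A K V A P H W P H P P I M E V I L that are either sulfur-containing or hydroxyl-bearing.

1

Sulfur-containing: C, M. Hydroxyl-bearing: S, T, Y.
Sulfur-containing residues here: M16 (1).
Hydroxyl-bearing residues here: none (0).
The two groups share no amino acid, so total = 1 + 0 = 1.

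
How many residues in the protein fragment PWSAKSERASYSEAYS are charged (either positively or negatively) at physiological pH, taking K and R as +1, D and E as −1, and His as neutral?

Charged side chains at pH ~7.4: K, R (positive); D, E (negative).
Matching residues: K5, E7, R8, E13.

4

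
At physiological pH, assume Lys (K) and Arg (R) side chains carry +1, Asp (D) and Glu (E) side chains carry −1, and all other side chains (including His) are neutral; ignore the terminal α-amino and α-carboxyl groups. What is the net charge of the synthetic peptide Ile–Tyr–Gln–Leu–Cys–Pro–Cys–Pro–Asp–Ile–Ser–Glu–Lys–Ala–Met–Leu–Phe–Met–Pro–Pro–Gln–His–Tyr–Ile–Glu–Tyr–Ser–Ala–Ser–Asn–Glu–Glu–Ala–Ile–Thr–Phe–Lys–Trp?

-3

Positive (K, R): Lys13, Lys37 → +2.
Negative (D, E): Asp9, Glu12, Glu25, Glu31, Glu32 → −5.
Net charge = (+2) + (−5) = −3.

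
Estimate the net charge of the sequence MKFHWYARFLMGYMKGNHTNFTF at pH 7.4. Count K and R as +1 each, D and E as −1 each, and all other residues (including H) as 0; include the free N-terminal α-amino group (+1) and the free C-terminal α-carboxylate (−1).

+3

Positive (K, R): K2, R8, K15 → +3.
Negative (D, E): none → −0.
The N-terminus (+1) and C-terminus (−1) cancel.
Net charge = (+3) + (−0) = +3.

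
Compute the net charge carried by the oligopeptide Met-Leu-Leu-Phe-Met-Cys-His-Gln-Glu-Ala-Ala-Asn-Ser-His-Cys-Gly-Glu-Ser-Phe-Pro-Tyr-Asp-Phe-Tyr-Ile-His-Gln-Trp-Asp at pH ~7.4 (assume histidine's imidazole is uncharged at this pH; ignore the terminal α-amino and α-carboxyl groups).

Near pH 7.4, K and R contribute +1 each, D and E contribute −1 each, and every other side chain (His included, as stated) is uncharged.
Positive (K, R): none → +0.
Negative (D, E): Glu9, Glu17, Asp22, Asp29 → −4.
Net charge = (+0) + (−4) = −4.

-4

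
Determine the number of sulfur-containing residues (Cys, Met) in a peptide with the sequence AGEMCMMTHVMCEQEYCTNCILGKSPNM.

9

Matching residues: M4, C5, M6, M7, M11, C12, C17, C20, M28.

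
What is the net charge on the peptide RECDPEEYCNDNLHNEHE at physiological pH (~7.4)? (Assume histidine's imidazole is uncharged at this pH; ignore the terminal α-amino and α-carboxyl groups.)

-6

Near pH 7.4, K and R contribute +1 each, D and E contribute −1 each, and every other side chain (His included, as stated) is uncharged.
Positive (K, R): R1 → +1.
Negative (D, E): E2, D4, E6, E7, D11, E16, E18 → −7.
Net charge = (+1) + (−7) = −6.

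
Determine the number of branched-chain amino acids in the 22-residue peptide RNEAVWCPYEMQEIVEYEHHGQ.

3

V, L, and I make up the branched-chain aliphatic group.
Matching residues: V5, I14, V15.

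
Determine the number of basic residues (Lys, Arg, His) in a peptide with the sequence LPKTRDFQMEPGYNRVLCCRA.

4

Matching residues: K3, R5, R15, R20.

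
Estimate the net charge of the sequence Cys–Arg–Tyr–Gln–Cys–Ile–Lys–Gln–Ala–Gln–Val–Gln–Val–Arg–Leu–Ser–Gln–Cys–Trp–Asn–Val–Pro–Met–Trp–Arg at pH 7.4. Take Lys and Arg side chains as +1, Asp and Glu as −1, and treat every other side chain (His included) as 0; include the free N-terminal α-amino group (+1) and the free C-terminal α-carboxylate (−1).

Positive (K, R): Arg2, Lys7, Arg14, Arg25 → +4.
Negative (D, E): none → −0.
The N-terminus (+1) and C-terminus (−1) cancel.
Net charge = (+4) + (−0) = +4.

+4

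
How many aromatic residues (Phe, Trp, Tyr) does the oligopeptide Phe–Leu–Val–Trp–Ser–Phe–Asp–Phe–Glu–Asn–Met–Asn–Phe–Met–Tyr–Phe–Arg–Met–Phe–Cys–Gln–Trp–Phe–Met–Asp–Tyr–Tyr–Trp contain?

13

Matching residues: Phe1, Trp4, Phe6, Phe8, Phe13, Tyr15, Phe16, Phe19, Trp22, Phe23, Tyr26, Tyr27, Trp28.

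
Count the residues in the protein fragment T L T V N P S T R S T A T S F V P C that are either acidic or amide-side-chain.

1

Acidic: D, E. Amide-side-chain: N, Q.
Acidic residues here: none (0).
Amide-side-chain residues here: N5 (1).
The two groups share no amino acid, so total = 0 + 1 = 1.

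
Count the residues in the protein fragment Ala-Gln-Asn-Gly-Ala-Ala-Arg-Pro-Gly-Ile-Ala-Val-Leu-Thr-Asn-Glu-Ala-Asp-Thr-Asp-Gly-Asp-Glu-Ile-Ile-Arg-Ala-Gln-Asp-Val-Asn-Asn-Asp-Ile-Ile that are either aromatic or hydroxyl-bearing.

2

Aromatic: F, W, Y. Hydroxyl-bearing: S, T, Y.
Aromatic residues here: none (0).
Hydroxyl-bearing residues here: Thr14, Thr19 (2).
(Y belongs to both groups, but none appear in this sequence.) Total = 0 + 2 = 2.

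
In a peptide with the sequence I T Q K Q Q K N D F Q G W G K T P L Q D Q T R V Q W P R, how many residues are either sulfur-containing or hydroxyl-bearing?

3

Sulfur-containing: C, M. Hydroxyl-bearing: S, T, Y.
Sulfur-containing residues here: none (0).
Hydroxyl-bearing residues here: T2, T16, T22 (3).
The two groups share no amino acid, so total = 0 + 3 = 3.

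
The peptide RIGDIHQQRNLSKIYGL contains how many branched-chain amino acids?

V, L, and I make up the branched-chain aliphatic group.
Matching residues: I2, I5, L11, I14, L17.

5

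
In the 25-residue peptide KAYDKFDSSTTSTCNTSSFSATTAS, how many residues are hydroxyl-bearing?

The –OH-bearing residues are Ser, Thr (aliphatic alcohols), and Tyr (phenol).
Matching residues: Y3, S8, S9, T10, T11, S12, T13, T16, S17, S18, S20, T22, T23, S25.

14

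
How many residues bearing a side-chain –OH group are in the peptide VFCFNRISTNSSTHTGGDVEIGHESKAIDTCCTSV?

10

Serine (S), threonine (T), and tyrosine (Y) each carry a hydroxyl group on the side chain.
Matching residues: S8, T9, S11, S12, T13, T15, S25, T30, T33, S34.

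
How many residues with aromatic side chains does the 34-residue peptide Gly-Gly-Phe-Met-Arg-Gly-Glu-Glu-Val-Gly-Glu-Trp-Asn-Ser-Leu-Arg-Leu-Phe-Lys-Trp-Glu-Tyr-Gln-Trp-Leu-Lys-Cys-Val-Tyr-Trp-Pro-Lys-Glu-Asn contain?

8

Phenylalanine (F), tryptophan (W), and tyrosine (Y) have aromatic ring side chains.
Matching residues: Phe3, Trp12, Phe18, Trp20, Tyr22, Trp24, Tyr29, Trp30.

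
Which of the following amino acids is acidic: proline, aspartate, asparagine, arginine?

aspartate

Only D (aspartate) and E (glutamate) carry a side-chain carboxylic acid.
Of the listed options, only aspartate belongs to this group.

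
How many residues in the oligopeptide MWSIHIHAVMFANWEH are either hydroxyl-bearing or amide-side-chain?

Hydroxyl-bearing: S, T, Y. Amide-side-chain: N, Q.
Hydroxyl-bearing residues here: S3 (1).
Amide-side-chain residues here: N13 (1).
The two groups share no amino acid, so total = 1 + 1 = 2.

2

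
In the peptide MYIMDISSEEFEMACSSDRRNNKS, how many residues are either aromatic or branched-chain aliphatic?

Aromatic: F, W, Y. Branched-chain aliphatic: I, L, V.
Aromatic residues here: Y2, F11 (2).
Branched-chain aliphatic residues here: I3, I6 (2).
The two groups share no amino acid, so total = 2 + 2 = 4.

4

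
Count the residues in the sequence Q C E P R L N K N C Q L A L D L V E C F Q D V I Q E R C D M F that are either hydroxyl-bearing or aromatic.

2

Hydroxyl-bearing: S, T, Y. Aromatic: F, W, Y.
Hydroxyl-bearing residues here: none (0).
Aromatic residues here: F20, F31 (2).
(Y belongs to both groups, but none appear in this sequence.) Total = 0 + 2 = 2.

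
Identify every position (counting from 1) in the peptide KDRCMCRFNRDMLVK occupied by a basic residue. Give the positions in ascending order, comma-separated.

1, 3, 7, 10, 15

Matching residues: K1, R3, R7, R10, K15.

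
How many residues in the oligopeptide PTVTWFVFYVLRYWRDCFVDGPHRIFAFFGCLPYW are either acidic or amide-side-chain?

Acidic: D, E. Amide-side-chain: N, Q.
Acidic residues here: D16, D20 (2).
Amide-side-chain residues here: none (0).
The two groups share no amino acid, so total = 2 + 0 = 2.

2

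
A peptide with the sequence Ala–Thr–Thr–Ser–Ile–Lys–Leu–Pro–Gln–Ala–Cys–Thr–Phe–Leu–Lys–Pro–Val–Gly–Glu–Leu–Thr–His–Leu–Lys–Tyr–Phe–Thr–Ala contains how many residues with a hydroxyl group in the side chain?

7

The –OH-bearing residues are Ser, Thr (aliphatic alcohols), and Tyr (phenol).
Matching residues: Thr2, Thr3, Ser4, Thr12, Thr21, Tyr25, Thr27.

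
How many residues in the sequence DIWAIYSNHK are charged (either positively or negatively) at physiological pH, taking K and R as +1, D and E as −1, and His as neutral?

Charged side chains at pH ~7.4: K, R (positive); D, E (negative).
Matching residues: D1, K10.

2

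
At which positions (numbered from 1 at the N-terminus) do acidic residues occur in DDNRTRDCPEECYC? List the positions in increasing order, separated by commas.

Only D (aspartate) and E (glutamate) carry a side-chain carboxylic acid.
Matching residues: D1, D2, D7, E10, E11.

1, 2, 7, 10, 11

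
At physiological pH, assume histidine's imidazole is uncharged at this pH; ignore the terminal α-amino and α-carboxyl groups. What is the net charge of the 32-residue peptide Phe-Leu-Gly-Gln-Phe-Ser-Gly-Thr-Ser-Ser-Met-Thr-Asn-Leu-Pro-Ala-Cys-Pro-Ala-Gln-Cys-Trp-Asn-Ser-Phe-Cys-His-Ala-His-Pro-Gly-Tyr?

Near pH 7.4, K and R contribute +1 each, D and E contribute −1 each, and every other side chain (His included, as stated) is uncharged.
Positive (K, R): none → +0.
Negative (D, E): none → −0.
Net charge = (+0) + (−0) = 0.

0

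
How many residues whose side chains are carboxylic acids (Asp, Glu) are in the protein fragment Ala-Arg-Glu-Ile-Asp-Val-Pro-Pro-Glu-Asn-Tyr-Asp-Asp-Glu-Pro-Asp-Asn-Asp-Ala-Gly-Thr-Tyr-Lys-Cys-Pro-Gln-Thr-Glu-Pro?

Matching residues: Glu3, Asp5, Glu9, Asp12, Asp13, Glu14, Asp16, Asp18, Glu28.

9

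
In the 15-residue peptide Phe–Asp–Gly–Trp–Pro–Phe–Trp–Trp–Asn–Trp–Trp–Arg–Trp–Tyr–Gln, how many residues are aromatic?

9

F, W, and Y each carry an aromatic ring on the side chain.
Matching residues: Phe1, Trp4, Phe6, Trp7, Trp8, Trp10, Trp11, Trp13, Tyr14.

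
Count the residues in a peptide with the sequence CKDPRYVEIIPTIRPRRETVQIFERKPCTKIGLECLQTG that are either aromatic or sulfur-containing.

Aromatic: F, W, Y. Sulfur-containing: C, M.
Aromatic residues here: Y6, F23 (2).
Sulfur-containing residues here: C1, C28, C35 (3).
The two groups share no amino acid, so total = 2 + 3 = 5.

5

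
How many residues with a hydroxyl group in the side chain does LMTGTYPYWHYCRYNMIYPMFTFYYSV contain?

11

Serine (S), threonine (T), and tyrosine (Y) each carry a hydroxyl group on the side chain.
Matching residues: T3, T5, Y6, Y8, Y11, Y14, Y18, T22, Y24, Y25, S26.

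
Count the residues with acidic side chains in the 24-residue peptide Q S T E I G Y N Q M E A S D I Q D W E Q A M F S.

Aspartate (D) and glutamate (E) have carboxylic-acid side chains and are the acidic amino acids.
Matching residues: E4, E11, D14, D17, E19.

5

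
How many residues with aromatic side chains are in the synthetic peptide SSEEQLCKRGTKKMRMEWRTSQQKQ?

Phenylalanine (F), tryptophan (W), and tyrosine (Y) have aromatic ring side chains.
Matching residues: W18.

1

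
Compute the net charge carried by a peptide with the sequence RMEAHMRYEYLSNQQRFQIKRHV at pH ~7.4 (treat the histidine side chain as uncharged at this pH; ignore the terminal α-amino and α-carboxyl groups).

Near pH 7.4, K and R contribute +1 each, D and E contribute −1 each, and every other side chain (His included, as stated) is uncharged.
Positive (K, R): R1, R7, R16, K20, R21 → +5.
Negative (D, E): E3, E9 → −2.
Net charge = (+5) + (−2) = +3.

+3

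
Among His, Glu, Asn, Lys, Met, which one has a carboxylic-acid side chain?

Glu

Aspartate (D) and glutamate (E) have carboxylic-acid side chains and are the acidic amino acids.
Of the listed options, only Glu belongs to this group.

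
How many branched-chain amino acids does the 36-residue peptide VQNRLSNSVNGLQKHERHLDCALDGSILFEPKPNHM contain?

The BCAAs are Val, Leu, and Ile — aliphatic side chains with a branch point.
Matching residues: V1, L5, V9, L12, L19, L23, I27, L28.

8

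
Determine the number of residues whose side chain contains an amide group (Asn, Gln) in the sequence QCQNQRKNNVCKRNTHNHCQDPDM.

Matching residues: Q1, Q3, N4, Q5, N8, N9, N14, N17, Q20.

9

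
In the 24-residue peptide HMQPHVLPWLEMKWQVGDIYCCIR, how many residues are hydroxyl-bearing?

1

The –OH-bearing residues are Ser, Thr (aliphatic alcohols), and Tyr (phenol).
Matching residues: Y20.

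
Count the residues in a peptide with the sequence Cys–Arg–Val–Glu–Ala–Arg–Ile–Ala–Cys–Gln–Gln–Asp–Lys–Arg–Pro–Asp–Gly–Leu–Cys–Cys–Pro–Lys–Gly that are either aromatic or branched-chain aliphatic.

Aromatic: F, W, Y. Branched-chain aliphatic: I, L, V.
Aromatic residues here: none (0).
Branched-chain aliphatic residues here: Val3, Ile7, Leu18 (3).
The two groups share no amino acid, so total = 0 + 3 = 3.

3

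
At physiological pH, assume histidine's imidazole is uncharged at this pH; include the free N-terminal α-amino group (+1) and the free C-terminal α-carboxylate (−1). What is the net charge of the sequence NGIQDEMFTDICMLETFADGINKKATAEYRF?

The side chains ionized at physiological pH are Lys/Arg (+1) and Asp/Glu (−1); with His treated as neutral, nothing else contributes.
Positive (K, R): K23, K24, R30 → +3.
Negative (D, E): D5, E6, D10, E15, D19, E28 → −6.
The N-terminus (+1) and C-terminus (−1) cancel.
Net charge = (+3) + (−6) = −3.

-3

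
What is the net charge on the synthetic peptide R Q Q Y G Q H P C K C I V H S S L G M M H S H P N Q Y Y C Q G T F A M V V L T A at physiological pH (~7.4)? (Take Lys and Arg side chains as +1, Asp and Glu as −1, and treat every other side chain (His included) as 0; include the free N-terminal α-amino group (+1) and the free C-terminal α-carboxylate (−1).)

+2

Positive (K, R): R1, K10 → +2.
Negative (D, E): none → −0.
The N-terminus (+1) and C-terminus (−1) cancel.
Net charge = (+2) + (−0) = +2.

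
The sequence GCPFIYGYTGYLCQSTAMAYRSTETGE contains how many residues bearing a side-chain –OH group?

10

Serine (S), threonine (T), and tyrosine (Y) each carry a hydroxyl group on the side chain.
Matching residues: Y6, Y8, T9, Y11, S15, T16, Y20, S22, T23, T25.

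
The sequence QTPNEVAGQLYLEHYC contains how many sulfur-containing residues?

1

Cysteine (C, thiol) and methionine (M, thioether) are the two sulfur-containing amino acids.
Matching residues: C16.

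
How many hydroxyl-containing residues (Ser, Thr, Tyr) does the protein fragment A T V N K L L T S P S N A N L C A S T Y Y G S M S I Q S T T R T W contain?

14

Matching residues: T2, T8, S9, S11, S18, T19, Y20, Y21, S23, S25, S28, T29, T30, T32.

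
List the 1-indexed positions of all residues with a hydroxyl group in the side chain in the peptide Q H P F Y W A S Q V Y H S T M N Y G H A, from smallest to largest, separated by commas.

S, T, and Y are the three residues with a side-chain hydroxyl.
Matching residues: Y5, S8, Y11, S13, T14, Y17.

5, 8, 11, 13, 14, 17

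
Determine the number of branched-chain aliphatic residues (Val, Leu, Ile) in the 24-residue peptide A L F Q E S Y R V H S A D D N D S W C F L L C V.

5

Matching residues: L2, V9, L21, L22, V24.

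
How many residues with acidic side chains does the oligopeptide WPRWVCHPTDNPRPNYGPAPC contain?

Only D (aspartate) and E (glutamate) carry a side-chain carboxylic acid.
Matching residues: D10.

1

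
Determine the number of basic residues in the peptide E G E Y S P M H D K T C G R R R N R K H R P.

9

The basic amino acids are Lys (K), Arg (R), and His (H).
Matching residues: H8, K10, R14, R15, R16, R18, K19, H20, R21.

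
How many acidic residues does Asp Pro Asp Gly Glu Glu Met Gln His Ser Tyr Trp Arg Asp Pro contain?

5

The acidic residues are Asp (D) and Glu (E), whose side chains end in a carboxylate group.
Matching residues: Asp1, Asp3, Glu5, Glu6, Asp14.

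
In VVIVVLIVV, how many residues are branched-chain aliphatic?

The BCAAs are Val, Leu, and Ile — aliphatic side chains with a branch point.
Matching residues: V1, V2, I3, V4, V5, L6, I7, V8, V9.

9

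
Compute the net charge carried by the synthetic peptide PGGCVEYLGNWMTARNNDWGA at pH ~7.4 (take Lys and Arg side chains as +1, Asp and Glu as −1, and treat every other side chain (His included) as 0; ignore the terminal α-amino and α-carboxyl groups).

-1

Positive (K, R): R15 → +1.
Negative (D, E): E6, D18 → −2.
Net charge = (+1) + (−2) = −1.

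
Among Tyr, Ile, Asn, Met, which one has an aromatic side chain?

Tyr

Phenylalanine (F), tryptophan (W), and tyrosine (Y) have aromatic ring side chains.
Of the listed options, only Tyr belongs to this group.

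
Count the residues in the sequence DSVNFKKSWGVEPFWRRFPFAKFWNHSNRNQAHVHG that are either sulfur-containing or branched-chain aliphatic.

3

Sulfur-containing: C, M. Branched-chain aliphatic: I, L, V.
Sulfur-containing residues here: none (0).
Branched-chain aliphatic residues here: V3, V11, V34 (3).
The two groups share no amino acid, so total = 0 + 3 = 3.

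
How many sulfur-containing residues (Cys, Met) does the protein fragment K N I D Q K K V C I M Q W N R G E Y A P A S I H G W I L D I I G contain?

2

Matching residues: C9, M11.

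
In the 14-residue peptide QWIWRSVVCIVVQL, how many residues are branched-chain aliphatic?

7

V, L, and I make up the branched-chain aliphatic group.
Matching residues: I3, V7, V8, I10, V11, V12, L14.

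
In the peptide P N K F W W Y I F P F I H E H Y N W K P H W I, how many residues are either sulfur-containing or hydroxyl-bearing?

2

Sulfur-containing: C, M. Hydroxyl-bearing: S, T, Y.
Sulfur-containing residues here: none (0).
Hydroxyl-bearing residues here: Y7, Y16 (2).
The two groups share no amino acid, so total = 0 + 2 = 2.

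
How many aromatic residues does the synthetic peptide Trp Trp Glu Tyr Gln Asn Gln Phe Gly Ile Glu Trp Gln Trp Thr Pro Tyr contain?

F, W, and Y each carry an aromatic ring on the side chain.
Matching residues: Trp1, Trp2, Tyr4, Phe8, Trp12, Trp14, Tyr17.

7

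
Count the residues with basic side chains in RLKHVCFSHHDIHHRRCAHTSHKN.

K, R, and H are the three residues with basic side chains (ε-amine, guanidinium, and imidazole respectively).
Matching residues: R1, K3, H4, H9, H10, H13, H14, R15, R16, H19, H22, K23.

12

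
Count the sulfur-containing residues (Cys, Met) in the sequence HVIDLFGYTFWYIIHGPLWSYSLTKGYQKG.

0

None of the 30 residues belong to this group.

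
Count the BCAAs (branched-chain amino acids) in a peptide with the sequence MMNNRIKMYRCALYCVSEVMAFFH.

4

The BCAAs are Val, Leu, and Ile — aliphatic side chains with a branch point.
Matching residues: I6, L13, V16, V19.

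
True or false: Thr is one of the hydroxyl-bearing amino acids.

True

S, T, and Y are the three residues with a side-chain hydroxyl.
Threonine is in this group.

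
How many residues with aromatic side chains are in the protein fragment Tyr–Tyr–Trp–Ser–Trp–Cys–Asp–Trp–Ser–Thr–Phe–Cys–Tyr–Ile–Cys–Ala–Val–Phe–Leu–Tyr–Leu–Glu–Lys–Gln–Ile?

9

Phenylalanine (F), tryptophan (W), and tyrosine (Y) have aromatic ring side chains.
Matching residues: Tyr1, Tyr2, Trp3, Trp5, Trp8, Phe11, Tyr13, Phe18, Tyr20.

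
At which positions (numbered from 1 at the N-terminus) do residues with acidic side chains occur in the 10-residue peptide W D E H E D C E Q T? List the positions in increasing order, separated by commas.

Aspartate (D) and glutamate (E) have carboxylic-acid side chains and are the acidic amino acids.
Matching residues: D2, E3, E5, D6, E8.

2, 3, 5, 6, 8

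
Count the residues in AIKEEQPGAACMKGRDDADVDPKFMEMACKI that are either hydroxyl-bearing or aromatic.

1

Hydroxyl-bearing: S, T, Y. Aromatic: F, W, Y.
Hydroxyl-bearing residues here: none (0).
Aromatic residues here: F24 (1).
(Y belongs to both groups, but none appear in this sequence.) Total = 0 + 1 = 1.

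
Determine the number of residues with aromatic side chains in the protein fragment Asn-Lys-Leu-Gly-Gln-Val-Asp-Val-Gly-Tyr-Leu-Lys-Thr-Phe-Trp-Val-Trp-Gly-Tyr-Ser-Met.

Phenylalanine (F), tryptophan (W), and tyrosine (Y) have aromatic ring side chains.
Matching residues: Tyr10, Phe14, Trp15, Trp17, Tyr19.

5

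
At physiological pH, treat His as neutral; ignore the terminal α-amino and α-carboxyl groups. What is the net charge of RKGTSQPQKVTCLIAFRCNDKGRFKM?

+6

At pH ~7.4 the Lys and Arg side chains are protonated (+1), the Asp and Glu side chains are deprotonated (−1), and with His taken as neutral all other side chains carry no charge.
Positive (K, R): R1, K2, K9, R17, K21, R23, K25 → +7.
Negative (D, E): D20 → −1.
Net charge = (+7) + (−1) = +6.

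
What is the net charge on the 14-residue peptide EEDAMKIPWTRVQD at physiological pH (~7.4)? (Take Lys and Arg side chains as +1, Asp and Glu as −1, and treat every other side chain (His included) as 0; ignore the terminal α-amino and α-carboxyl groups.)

-2

Positive (K, R): K6, R11 → +2.
Negative (D, E): E1, E2, D3, D14 → −4.
Net charge = (+2) + (−4) = −2.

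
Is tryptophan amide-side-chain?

No

The amide-side-chain residues are Asn (N) and Gln (Q).
Tryptophan is not in this group.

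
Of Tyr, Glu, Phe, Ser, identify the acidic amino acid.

Aspartate (D) and glutamate (E) have carboxylic-acid side chains and are the acidic amino acids.
Of the listed options, only Glu belongs to this group.

Glu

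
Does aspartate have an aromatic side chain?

Phenylalanine (F), tryptophan (W), and tyrosine (Y) have aromatic ring side chains.
Aspartate is not in this group.

No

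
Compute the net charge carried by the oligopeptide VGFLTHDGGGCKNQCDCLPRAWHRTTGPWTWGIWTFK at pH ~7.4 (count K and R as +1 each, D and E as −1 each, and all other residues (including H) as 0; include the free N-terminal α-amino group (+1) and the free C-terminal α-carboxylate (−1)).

+2

Positive (K, R): K12, R20, R24, K37 → +4.
Negative (D, E): D7, D16 → −2.
The N-terminus (+1) and C-terminus (−1) cancel.
Net charge = (+4) + (−2) = +2.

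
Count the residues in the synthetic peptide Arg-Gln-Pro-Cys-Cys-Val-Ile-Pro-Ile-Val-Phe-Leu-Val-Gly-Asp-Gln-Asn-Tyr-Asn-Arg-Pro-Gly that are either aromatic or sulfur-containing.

Aromatic: F, W, Y. Sulfur-containing: C, M.
Aromatic residues here: Phe11, Tyr18 (2).
Sulfur-containing residues here: Cys4, Cys5 (2).
The two groups share no amino acid, so total = 2 + 2 = 4.

4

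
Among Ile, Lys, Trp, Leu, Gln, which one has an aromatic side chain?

Trp

Phenylalanine (F), tryptophan (W), and tyrosine (Y) have aromatic ring side chains.
Of the listed options, only Trp belongs to this group.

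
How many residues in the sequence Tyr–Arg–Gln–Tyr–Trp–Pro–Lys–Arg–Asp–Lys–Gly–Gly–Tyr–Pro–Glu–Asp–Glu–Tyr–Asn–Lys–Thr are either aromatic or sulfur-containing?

5

Aromatic: F, W, Y. Sulfur-containing: C, M.
Aromatic residues here: Tyr1, Tyr4, Trp5, Tyr13, Tyr18 (5).
Sulfur-containing residues here: none (0).
The two groups share no amino acid, so total = 5 + 0 = 5.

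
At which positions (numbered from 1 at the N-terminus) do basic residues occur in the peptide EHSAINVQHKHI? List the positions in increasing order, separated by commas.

2, 9, 10, 11

K, R, and H are the three residues with basic side chains (ε-amine, guanidinium, and imidazole respectively).
Matching residues: H2, H9, K10, H11.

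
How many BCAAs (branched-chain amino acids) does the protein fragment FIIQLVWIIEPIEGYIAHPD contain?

The BCAAs are Val, Leu, and Ile — aliphatic side chains with a branch point.
Matching residues: I2, I3, L5, V6, I8, I9, I12, I16.

8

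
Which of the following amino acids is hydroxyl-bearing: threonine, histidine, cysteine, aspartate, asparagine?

Serine (S), threonine (T), and tyrosine (Y) each carry a hydroxyl group on the side chain.
Of the listed options, only threonine belongs to this group.

threonine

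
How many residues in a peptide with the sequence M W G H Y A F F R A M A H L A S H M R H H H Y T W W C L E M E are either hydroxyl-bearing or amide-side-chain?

4

Hydroxyl-bearing: S, T, Y. Amide-side-chain: N, Q.
Hydroxyl-bearing residues here: Y5, S16, Y23, T24 (4).
Amide-side-chain residues here: none (0).
The two groups share no amino acid, so total = 4 + 0 = 4.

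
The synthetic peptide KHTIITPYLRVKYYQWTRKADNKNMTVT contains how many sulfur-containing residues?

1

Cysteine (C, thiol) and methionine (M, thioether) are the two sulfur-containing amino acids.
Matching residues: M25.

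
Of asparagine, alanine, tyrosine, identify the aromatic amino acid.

F, W, and Y each carry an aromatic ring on the side chain.
Of the listed options, only tyrosine belongs to this group.

tyrosine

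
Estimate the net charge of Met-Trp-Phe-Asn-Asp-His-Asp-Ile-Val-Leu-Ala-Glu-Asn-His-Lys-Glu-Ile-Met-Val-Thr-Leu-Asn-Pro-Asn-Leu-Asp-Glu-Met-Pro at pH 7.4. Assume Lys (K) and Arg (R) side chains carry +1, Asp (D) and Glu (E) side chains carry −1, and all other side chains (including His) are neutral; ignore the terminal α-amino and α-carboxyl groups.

Positive (K, R): Lys15 → +1.
Negative (D, E): Asp5, Asp7, Glu12, Glu16, Asp26, Glu27 → −6.
Net charge = (+1) + (−6) = −5.

-5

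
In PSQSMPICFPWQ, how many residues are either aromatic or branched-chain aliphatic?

3

Aromatic: F, W, Y. Branched-chain aliphatic: I, L, V.
Aromatic residues here: F9, W11 (2).
Branched-chain aliphatic residues here: I7 (1).
The two groups share no amino acid, so total = 2 + 1 = 3.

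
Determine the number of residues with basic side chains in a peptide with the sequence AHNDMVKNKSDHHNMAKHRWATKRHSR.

Lysine (K), arginine (R), and histidine (H) have basic, nitrogen-containing side chains.
Matching residues: H2, K7, K9, H12, H13, K17, H18, R19, K23, R24, H25, R27.

12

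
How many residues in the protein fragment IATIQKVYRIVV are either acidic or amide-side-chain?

Acidic: D, E. Amide-side-chain: N, Q.
Acidic residues here: none (0).
Amide-side-chain residues here: Q5 (1).
The two groups share no amino acid, so total = 0 + 1 = 1.

1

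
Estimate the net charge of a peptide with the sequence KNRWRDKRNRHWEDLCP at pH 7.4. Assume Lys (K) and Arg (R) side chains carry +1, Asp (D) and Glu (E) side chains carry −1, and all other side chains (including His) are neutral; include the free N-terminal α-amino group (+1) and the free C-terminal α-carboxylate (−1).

+3

Positive (K, R): K1, R3, R5, K7, R8, R10 → +6.
Negative (D, E): D6, E13, D14 → −3.
The N-terminus (+1) and C-terminus (−1) cancel.
Net charge = (+6) + (−3) = +3.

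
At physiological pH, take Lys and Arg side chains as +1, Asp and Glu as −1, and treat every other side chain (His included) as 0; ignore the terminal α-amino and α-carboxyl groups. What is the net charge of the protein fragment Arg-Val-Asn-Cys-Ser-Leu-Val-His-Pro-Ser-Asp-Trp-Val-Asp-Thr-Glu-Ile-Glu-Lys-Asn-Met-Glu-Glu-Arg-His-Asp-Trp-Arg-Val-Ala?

-3

Positive (K, R): Arg1, Lys19, Arg24, Arg28 → +4.
Negative (D, E): Asp11, Asp14, Glu16, Glu18, Glu22, Glu23, Asp26 → −7.
Net charge = (+4) + (−7) = −3.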